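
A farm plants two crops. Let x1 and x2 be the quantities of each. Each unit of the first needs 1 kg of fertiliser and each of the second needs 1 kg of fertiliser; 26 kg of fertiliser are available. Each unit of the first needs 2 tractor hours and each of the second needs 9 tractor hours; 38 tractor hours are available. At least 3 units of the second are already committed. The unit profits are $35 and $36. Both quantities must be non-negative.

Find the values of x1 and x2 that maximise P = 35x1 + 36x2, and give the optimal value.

x1 = 11/2, x2 = 3, maximum P = 601/2

Corner points and P = 35x1 + 36x2:
  (0, 38/9) → P = 152
  (0, 3) → P = 108
  (11/2, 3) → P = 601/2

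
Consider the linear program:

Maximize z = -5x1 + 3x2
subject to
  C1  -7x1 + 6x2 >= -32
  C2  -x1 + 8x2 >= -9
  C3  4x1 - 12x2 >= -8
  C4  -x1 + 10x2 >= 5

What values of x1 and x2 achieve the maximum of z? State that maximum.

Feasible corners and z = -5x1 + 3x2:
  (36/5, 46/15) → z = -134/5
  (175/32, 67/64) → z = -1549/64
  (-5/7, 3/7) → z = 34/7

x1 = -5/7, x2 = 3/7, maximum z = 34/7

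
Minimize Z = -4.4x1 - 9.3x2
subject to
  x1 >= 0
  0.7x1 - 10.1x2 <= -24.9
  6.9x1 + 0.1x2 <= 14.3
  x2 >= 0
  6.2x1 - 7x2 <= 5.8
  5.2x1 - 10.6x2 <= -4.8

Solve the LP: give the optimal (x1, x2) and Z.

Vertices and Z = -4.4x1 - 9.3x2:
  (0, 249/101) → Z = -23157/1010
  (0, 143) → Z = -13299/10
  (7097/3488, 9091/3488) → Z = -1157731/34880

The optimum lies where x1 = 0 and 6.9x1 + 0.1x2 = 14.3.
Solving simultaneously gives x1 = 0, x2 = 143.

x1 = 0, x2 = 143, minimum Z = -1329.9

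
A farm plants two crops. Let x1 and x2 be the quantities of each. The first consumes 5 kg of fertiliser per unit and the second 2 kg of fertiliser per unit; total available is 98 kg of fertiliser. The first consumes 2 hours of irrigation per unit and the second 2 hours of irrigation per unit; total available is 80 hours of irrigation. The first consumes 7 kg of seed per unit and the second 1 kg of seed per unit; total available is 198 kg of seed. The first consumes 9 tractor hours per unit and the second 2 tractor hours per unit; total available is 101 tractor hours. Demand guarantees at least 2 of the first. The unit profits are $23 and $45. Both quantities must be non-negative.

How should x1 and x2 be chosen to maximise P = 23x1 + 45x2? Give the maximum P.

x1 = 2, x2 = 38, maximum P = 1756

Feasible corners and P = 23x1 + 45x2:
  (101/9, 0) → P = 2323/9
  (2, 0) → P = 46
  (3, 37) → P = 1734
  (2, 38) → P = 1756

At the optimal vertex, 2x1 + 2x2 = 80 and x1 = 2.
Solving simultaneously gives x1 = 2, x2 = 38.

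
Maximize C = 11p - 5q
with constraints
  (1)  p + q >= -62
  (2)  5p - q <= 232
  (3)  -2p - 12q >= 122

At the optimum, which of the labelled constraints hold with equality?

(1) and (2)

Feasible corners and C = 11p - 5q:
  (85/3, -271/3) → C = 2290/3
  (-311/5, 1/5) → C = -3426/5
  (1331/31, -537/31) → C = 17326/31

The maximum is at (85/3, -271/3). Substituting into each constraint, equality holds for (1) and (2); the remaining constraints have slack.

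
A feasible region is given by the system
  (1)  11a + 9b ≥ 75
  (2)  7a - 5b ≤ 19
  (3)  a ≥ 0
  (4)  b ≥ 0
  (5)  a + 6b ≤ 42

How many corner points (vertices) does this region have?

The feasible vertices (each the meet of two boundaries and inside every other half-plane) are:
  (273/59, 158/59)
  (24/19, 129/19)
  (324/47, 275/47)

3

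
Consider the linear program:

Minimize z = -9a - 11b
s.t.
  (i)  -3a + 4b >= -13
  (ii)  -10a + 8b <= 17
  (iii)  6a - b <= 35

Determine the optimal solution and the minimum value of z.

a = 297/38, b = 226/19, minimum z = -7645/38

Extreme points and z = -9a - 11b:
  (-43/4, -181/16) → z = 3539/16
  (127/21, 9/7) → z = -480/7
  (297/38, 226/19) → z = -7645/38

The optimum lies where -10a + 8b = 17 and 6a - b = 35.
Solving simultaneously gives a = 297/38, b = 226/19.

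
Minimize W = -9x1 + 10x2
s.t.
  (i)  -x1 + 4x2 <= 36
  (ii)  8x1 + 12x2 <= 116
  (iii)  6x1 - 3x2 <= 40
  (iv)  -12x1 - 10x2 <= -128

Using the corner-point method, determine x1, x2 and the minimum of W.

x1 = 49/6, x2 = 3, minimum W = -87/2

Corner points and W = -9x1 + 10x2:
  (69/8, 47/12) → W = -923/24
  (47/8, 23/4) → W = 37/8
  (49/6, 3) → W = -87/2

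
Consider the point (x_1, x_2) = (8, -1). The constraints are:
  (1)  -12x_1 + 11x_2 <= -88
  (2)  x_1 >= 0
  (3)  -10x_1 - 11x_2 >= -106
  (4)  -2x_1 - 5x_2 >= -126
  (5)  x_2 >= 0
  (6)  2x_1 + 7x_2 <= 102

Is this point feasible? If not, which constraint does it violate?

not feasible — violates (5)

Constraint (5): x_2 = -1, which is not ≥ 0. All other constraints are satisfied.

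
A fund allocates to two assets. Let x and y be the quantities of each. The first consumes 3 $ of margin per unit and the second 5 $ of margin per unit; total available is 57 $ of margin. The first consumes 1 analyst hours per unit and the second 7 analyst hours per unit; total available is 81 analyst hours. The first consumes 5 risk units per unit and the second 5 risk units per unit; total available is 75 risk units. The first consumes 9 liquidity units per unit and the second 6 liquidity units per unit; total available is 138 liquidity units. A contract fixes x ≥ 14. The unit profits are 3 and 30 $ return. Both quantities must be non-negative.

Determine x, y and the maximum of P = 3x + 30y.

Vertices and P = 3x + 30y:
  (15, 0) → P = 45
  (14, 0) → P = 42
  (14, 1) → P = 72

The binding constraints are 5x + 5y = 75 and x = 14.
Solving simultaneously gives x = 14, y = 1.

x = 14, y = 1, maximum P = 72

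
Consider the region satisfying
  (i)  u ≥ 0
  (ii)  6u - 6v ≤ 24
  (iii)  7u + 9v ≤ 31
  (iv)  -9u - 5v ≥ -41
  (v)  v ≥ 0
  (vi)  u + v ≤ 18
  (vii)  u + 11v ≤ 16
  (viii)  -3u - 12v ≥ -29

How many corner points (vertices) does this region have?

5

Intersecting each pair of boundary lines and keeping only the points that satisfy every inequality leaves:
  (0, 0)
  (0, 16/11)
  (67/16, 3/16)
  (4, 0)
  (197/68, 81/68)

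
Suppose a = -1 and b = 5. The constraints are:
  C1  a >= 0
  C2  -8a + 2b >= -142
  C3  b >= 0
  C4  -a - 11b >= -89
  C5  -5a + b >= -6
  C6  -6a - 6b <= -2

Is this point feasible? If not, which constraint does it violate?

Constraint C1: a = -1, which is not ≥ 0. All other constraints are satisfied.

not feasible — violates C1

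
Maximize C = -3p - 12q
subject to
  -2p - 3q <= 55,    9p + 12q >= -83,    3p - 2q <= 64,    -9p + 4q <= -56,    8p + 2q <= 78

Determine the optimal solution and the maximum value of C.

Corner points and C = -3p - 12q:
  (301/27, -275/18) → C = 1349/9
  (85/36, -139/16) → C = 583/6
  (142/11, -139/11) → C = 1242/11
  (212/25, 127/25) → C = -432/5

The binding constraints are 9p + 12q = -83 and 3p - 2q = 64.
Solving simultaneously gives p = 301/27, q = -275/18.

p = 301/27, q = -275/18, maximum C = 1349/9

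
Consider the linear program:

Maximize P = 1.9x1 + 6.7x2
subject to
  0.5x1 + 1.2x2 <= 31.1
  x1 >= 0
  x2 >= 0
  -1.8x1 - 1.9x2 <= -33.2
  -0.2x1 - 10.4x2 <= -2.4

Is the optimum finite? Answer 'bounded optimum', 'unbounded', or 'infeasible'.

bounded optimum

Corner points and P = 1.9x1 + 6.7x2:
  (0, 311/12) → P = 20837/120
  (62.2, 0) → P = 118.18
  (0, 332/19) → P = 11122/95
  (166/9, 0) → P = 1577/45
The feasible region has finitely many vertices and no improving ray; the maximum is 20837/120 at (0, 311/12).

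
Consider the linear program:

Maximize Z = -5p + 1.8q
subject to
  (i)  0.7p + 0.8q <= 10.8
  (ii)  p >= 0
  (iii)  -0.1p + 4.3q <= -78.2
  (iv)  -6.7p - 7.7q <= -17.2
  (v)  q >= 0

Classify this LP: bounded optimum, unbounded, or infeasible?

infeasible

The boundaries 0.7p + 0.8q = 10.8 and p = 0 meet at (0, 13.5), but that point violates -0.1p + 4.3q ≤ -78.2. Every candidate vertex is excluded by some other constraint, so the feasible region is empty.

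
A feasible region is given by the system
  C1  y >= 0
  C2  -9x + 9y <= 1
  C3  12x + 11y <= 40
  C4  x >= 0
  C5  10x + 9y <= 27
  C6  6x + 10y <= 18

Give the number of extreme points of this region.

5

Of the 15 pairwise boundary intersections, those satisfying every inequality are:
  (0, 0)
  (27/10, 0)
  (0, 1/9)
  (19/18, 7/6)
  (54/23, 9/23)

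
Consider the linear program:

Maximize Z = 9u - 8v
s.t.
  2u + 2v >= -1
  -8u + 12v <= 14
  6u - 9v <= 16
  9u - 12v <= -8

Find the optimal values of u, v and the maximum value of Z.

u = 6, v = 31/6, maximum Z = 38/3

Corner points and Z = 9u - 8v:
  (-1, 1/2) → Z = -13
  (-2/3, 1/6) → Z = -22/3
  (6, 31/6) → Z = 38/3

At the optimal vertex, -8u + 12v = 14 and 9u - 12v = -8.
Solving simultaneously gives u = 6, v = 31/6.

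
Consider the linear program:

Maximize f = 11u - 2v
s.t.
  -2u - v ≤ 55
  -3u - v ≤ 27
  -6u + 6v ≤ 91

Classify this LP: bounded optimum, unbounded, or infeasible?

From the feasible point (28, -111), moving in the direction (1, -2) keeps every constraint satisfied while f increases without bound.

unbounded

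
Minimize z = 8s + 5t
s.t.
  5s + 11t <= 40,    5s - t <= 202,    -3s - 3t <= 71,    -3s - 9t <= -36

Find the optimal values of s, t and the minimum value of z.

Vertices and z = 8s + 5t:
  (-901/18, 475/18) → z = -537/2
  (-3, 5) → z = 1
  (-83/2, 107/6) → z = -1457/6

The optimum lies where 5s + 11t = 40 and -3s - 3t = 71.
Solving simultaneously gives s = -901/18, t = 475/18.

s = -901/18, t = 475/18, minimum z = -537/2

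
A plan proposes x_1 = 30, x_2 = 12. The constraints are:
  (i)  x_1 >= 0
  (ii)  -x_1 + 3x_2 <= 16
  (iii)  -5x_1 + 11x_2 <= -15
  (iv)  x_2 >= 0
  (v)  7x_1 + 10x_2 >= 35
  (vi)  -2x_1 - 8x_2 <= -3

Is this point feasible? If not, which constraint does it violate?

feasible

(i): 30 ≥ 0 ✓
(ii): 6 ≤ 16 ✓
(iii): -18 ≤ -15 ✓
(iv): 12 ≥ 0 ✓
(v): 330 ≥ 35 ✓
(vi): -156 ≤ -3 ✓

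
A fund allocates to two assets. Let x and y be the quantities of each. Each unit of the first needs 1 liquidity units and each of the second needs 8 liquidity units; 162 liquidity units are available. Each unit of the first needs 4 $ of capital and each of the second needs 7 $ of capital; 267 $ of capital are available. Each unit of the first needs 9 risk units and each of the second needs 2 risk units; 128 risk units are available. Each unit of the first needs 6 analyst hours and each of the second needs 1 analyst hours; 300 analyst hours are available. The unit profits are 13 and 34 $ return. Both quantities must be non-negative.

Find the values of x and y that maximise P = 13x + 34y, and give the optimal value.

Extreme points and P = 13x + 34y:
  (0, 0) → P = 0
  (0, 81/4) → P = 1377/2
  (128/9, 0) → P = 1664/9
  (10, 19) → P = 776

x = 10, y = 19, maximum P = 776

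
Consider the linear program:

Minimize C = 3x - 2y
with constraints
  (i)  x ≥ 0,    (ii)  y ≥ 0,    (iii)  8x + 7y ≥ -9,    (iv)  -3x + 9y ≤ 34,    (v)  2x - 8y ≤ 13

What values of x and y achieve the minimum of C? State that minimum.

Vertices and C = 3x - 2y:
  (0, 0) → C = 0
  (0, 34/9) → C = -68/9
  (13/2, 0) → C = 39/2
The feasible region is unbounded (it extends along (3, 1), (4, 1)), but C strictly increases along every unbounded feasible direction, so there is no improving ray and the minimum is attained at a vertex.

x = 0, y = 34/9, minimum C = -68/9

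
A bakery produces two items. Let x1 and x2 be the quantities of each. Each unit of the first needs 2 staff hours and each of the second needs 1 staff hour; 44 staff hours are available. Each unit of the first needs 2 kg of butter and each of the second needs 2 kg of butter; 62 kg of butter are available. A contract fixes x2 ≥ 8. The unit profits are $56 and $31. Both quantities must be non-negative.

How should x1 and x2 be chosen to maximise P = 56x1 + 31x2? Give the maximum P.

Vertices and P = 56x1 + 31x2:
  (0, 31) → P = 961
  (0, 8) → P = 248
  (13, 18) → P = 1286
  (18, 8) → P = 1256

The binding constraints are 2x1 + x2 = 44 and 2x1 + 2x2 = 62.
Solving simultaneously gives x1 = 13, x2 = 18.

x1 = 13, x2 = 18, maximum P = 1286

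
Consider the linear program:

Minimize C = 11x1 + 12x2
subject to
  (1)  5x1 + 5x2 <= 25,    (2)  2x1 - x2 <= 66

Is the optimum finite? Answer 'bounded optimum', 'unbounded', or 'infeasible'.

unbounded

From the feasible point (71/3, -56/3), moving in the direction (-1, -2) keeps every constraint satisfied while C decreases without bound.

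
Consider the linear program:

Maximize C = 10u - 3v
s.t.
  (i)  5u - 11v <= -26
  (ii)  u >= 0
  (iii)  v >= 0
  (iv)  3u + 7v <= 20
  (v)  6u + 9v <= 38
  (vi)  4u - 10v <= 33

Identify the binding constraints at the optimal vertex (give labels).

(i) and (iv)

Feasible corners and C = 10u - 3v:
  (0, 26/11) → C = -78/11
  (19/34, 89/34) → C = -77/34
  (0, 20/7) → C = -60/7

The maximum is at (19/34, 89/34). Substituting into each constraint, equality holds for (i) and (iv); the remaining constraints have slack.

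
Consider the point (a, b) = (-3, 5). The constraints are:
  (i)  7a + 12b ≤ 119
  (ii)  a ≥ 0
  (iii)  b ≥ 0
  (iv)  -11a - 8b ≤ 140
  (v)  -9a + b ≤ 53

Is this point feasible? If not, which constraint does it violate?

not feasible — violates (ii)

Constraint (ii): a = -3, which is not ≥ 0. All other constraints are satisfied.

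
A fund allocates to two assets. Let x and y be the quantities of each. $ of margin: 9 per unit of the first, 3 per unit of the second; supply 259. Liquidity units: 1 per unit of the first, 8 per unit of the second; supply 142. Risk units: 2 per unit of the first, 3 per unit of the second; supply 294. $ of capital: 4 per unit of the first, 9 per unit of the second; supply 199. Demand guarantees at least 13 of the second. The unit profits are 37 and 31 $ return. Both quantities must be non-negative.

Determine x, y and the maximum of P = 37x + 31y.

x = 41/2, y = 13, maximum P = 2323/2

Corner points and P = 37x + 31y:
  (0, 71/4) → P = 2201/4
  (0, 13) → P = 403
  (314/23, 369/23) → P = 23057/23
  (41/2, 13) → P = 2323/2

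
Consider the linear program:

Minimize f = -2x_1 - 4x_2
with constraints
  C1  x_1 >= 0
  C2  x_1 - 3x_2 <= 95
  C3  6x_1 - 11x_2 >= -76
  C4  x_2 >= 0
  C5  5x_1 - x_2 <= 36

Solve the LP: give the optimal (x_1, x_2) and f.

x_1 = 472/49, x_2 = 596/49, minimum f = -3328/49

Feasible corners and f = -2x_1 - 4x_2:
  (0, 76/11) → f = -304/11
  (0, 0) → f = 0
  (472/49, 596/49) → f = -3328/49
  (36/5, 0) → f = -72/5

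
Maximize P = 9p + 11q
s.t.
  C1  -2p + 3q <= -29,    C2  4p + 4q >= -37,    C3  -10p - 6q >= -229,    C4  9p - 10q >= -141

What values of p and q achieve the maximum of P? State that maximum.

Vertices and P = 9p + 11q:
  (1/4, -19/2) → P = -409/4
  (41/2, 4) → P = 457/2
  (569/8, -643/8) → P = -244

p = 41/2, q = 4, maximum P = 457/2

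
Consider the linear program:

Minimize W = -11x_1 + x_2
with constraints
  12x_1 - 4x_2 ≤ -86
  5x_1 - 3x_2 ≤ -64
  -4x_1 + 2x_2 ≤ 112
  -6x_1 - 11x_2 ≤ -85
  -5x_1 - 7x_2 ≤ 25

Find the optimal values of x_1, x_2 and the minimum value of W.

Feasible corners and W = -11x_1 + x_2:
  (-1/8, 169/8) → W = 45/2
  (69/2, 125) → W = -509/2
  (-449/73, 809/73) → W = 5748/73
  (-531/28, 253/14) → W = 6347/28

The binding constraints are 12x_1 - 4x_2 = -86 and -4x_1 + 2x_2 = 112.
Solving simultaneously gives x_1 = 69/2, x_2 = 125.

x_1 = 69/2, x_2 = 125, minimum W = -509/2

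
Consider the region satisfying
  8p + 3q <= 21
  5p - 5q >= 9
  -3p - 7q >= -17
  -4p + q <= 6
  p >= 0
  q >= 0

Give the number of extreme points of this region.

Pairwise boundary intersections that survive every other constraint:
  (12/5, 3/5)
  (21/8, 0)
  (9/5, 0)

3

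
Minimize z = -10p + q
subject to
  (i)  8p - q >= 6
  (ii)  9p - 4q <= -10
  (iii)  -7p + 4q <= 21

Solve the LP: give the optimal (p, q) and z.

p = 11/2, q = 119/8, minimum z = -321/8

Feasible corners and z = -10p + q:
  (34/23, 134/23) → z = -206/23
  (9/5, 42/5) → z = -48/5
  (11/2, 119/8) → z = -321/8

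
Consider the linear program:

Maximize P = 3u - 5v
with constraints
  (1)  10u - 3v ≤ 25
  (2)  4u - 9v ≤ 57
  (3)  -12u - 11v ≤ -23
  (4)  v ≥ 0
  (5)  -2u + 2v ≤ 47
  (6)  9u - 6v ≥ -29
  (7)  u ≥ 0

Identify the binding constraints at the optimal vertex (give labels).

(1) and (4)

Corner points and P = 3u - 5v:
  (5/2, 0) → P = 15/2
  (79/11, 515/33) → P = -1864/33
  (23/12, 0) → P = 23/4
  (0, 23/11) → P = -115/11
  (0, 29/6) → P = -145/6

The maximum is at (5/2, 0). Substituting into each constraint, equality holds for (1) and (4); the remaining constraints have slack.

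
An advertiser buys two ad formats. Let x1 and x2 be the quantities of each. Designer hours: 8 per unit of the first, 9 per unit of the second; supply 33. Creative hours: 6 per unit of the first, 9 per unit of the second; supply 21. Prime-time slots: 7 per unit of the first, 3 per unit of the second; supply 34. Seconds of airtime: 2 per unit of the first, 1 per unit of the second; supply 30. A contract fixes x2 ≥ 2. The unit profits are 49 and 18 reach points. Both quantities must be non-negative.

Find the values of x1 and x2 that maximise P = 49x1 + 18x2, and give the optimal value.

Feasible corners and P = 49x1 + 18x2:
  (0, 7/3) → P = 42
  (0, 2) → P = 36
  (1/2, 2) → P = 121/2

At the optimal vertex, 6x1 + 9x2 = 21 and x2 = 2.
Solving simultaneously gives x1 = 1/2, x2 = 2.

x1 = 1/2, x2 = 2, maximum P = 121/2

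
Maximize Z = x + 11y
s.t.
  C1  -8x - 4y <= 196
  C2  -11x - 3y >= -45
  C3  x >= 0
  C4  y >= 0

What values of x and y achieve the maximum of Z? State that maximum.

x = 0, y = 15, maximum Z = 165

Corner points and Z = x + 11y:
  (0, 15) → Z = 165
  (45/11, 0) → Z = 45/11
  (0, 0) → Z = 0

The optimum lies where -11x - 3y = -45 and x = 0.
Solving simultaneously gives x = 0, y = 15.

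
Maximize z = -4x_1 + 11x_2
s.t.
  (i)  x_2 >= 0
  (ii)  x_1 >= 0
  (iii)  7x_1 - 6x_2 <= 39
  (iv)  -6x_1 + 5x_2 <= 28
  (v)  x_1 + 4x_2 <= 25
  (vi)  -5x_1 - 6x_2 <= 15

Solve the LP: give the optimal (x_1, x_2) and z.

Vertices and z = -4x_1 + 11x_2:
  (0, 0) → z = 0
  (39/7, 0) → z = -156/7
  (0, 28/5) → z = 308/5
  (9, 4) → z = 8
  (13/29, 178/29) → z = 1906/29

x_1 = 13/29, x_2 = 178/29, maximum z = 1906/29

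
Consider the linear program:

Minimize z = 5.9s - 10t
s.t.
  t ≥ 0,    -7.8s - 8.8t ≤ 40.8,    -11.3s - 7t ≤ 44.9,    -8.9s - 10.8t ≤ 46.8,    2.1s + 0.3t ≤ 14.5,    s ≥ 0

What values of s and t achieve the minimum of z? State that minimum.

At the optimal vertex, 2.1s + 0.3t = 14.5 and s = 0.
Solving simultaneously gives s = 0, t = 145/3.

s = 0, t = 145/3, minimum z = -1450/3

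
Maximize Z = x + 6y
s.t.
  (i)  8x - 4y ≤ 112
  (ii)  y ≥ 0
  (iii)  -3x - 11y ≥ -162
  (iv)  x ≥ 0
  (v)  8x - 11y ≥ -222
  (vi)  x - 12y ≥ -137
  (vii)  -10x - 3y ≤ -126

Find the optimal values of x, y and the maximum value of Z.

x = 437/47, y = 573/47, maximum Z = 3875/47

Extreme points and Z = x + 6y:
  (14, 0) → Z = 14
  (94/5, 48/5) → Z = 382/5
  (63/5, 0) → Z = 63/5
  (437/47, 573/47) → Z = 3875/47
  (367/41, 1496/123) → Z = 3359/41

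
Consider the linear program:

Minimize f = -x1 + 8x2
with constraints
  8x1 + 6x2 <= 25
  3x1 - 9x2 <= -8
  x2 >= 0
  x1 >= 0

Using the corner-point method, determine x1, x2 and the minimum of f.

x1 = 0, x2 = 8/9, minimum f = 64/9

Feasible corners and f = -x1 + 8x2:
  (59/30, 139/90) → f = 187/18
  (0, 25/6) → f = 100/3
  (0, 8/9) → f = 64/9

The binding constraints are 3x1 - 9x2 = -8 and x1 = 0.
Solving simultaneously gives x1 = 0, x2 = 8/9.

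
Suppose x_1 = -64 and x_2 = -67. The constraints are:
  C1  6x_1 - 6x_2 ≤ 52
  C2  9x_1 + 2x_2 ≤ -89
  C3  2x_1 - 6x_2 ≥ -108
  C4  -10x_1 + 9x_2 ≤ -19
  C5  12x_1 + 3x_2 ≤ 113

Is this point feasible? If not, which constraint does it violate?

not feasible — violates C4

Constraint C4: -10x_1 + 9x_2 = 37, which is not ≤ -19. All other constraints are satisfied.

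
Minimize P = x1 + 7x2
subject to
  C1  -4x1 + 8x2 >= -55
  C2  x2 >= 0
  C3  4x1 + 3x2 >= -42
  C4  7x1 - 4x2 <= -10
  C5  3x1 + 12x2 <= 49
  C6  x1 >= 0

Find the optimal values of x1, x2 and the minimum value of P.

x1 = 0, x2 = 5/2, minimum P = 35/2

Extreme points and P = x1 + 7x2:
  (19/24, 373/96) → P = 2687/96
  (0, 5/2) → P = 35/2
  (0, 49/12) → P = 343/12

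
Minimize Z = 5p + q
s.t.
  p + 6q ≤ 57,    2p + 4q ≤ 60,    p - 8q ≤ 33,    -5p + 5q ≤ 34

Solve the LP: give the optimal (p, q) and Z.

Corner points and Z = 5p + q:
  (33/2, 27/4) → Z = 357/4
  (81/35, 319/35) → Z = 724/35
  (153/5, -3/10) → Z = 1527/10
  (-437/35, -199/35) → Z = -2384/35

The optimum lies where p - 8q = 33 and -5p + 5q = 34.
Solving simultaneously gives p = -437/35, q = -199/35.

p = -437/35, q = -199/35, minimum Z = -2384/35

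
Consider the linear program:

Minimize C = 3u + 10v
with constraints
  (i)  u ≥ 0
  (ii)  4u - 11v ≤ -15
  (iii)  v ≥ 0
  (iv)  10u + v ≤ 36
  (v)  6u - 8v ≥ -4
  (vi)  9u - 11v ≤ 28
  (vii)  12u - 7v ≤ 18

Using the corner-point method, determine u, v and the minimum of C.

u = 38/17, v = 37/17, minimum C = 484/17

Feasible corners and C = 3u + 10v:
  (38/17, 37/17) → C = 484/17
  (303/104, 63/26) → C = 3429/104
  (86/27, 26/9) → C = 346/9

The optimum lies where 4u - 11v = -15 and 6u - 8v = -4.
Solving simultaneously gives u = 38/17, v = 37/17.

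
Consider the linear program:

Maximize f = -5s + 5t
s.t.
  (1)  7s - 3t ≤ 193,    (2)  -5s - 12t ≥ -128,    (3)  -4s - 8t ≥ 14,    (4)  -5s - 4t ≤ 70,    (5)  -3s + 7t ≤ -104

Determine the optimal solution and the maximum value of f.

s = -74/47, t = -730/47, maximum f = -3280/47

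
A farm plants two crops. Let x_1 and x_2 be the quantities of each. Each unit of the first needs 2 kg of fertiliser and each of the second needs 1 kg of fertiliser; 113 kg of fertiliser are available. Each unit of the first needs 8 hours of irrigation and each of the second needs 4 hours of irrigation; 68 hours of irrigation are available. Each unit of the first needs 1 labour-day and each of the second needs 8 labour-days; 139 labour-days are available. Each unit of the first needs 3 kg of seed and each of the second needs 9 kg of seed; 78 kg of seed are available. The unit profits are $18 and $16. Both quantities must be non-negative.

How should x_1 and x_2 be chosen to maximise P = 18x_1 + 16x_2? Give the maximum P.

x_1 = 5, x_2 = 7, maximum P = 202

Extreme points and P = 18x_1 + 16x_2:
  (0, 0) → P = 0
  (0, 26/3) → P = 416/3
  (17/2, 0) → P = 153
  (5, 7) → P = 202

At the optimal vertex, 8x_1 + 4x_2 = 68 and 3x_1 + 9x_2 = 78.
Solving simultaneously gives x_1 = 5, x_2 = 7.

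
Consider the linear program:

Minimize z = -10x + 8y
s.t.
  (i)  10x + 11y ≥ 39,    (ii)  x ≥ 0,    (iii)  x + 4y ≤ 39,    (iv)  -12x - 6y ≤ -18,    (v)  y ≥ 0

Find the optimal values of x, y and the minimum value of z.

x = 39, y = 0, minimum z = -390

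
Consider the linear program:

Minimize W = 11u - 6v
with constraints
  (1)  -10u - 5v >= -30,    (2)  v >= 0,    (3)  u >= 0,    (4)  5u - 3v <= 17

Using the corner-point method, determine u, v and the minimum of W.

Vertices and W = 11u - 6v:
  (3, 0) → W = 33
  (0, 6) → W = -36
  (0, 0) → W = 0

u = 0, v = 6, minimum W = -36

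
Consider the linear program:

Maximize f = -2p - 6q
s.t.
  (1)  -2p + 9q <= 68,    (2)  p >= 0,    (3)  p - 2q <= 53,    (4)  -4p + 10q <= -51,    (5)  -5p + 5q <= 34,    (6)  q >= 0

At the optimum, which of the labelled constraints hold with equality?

(4) and (6)

Feasible corners and f = -2p - 6q:
  (613/5, 174/5) → f = -454
  (1139/16, 187/8) → f = -2261/8
  (53, 0) → f = -106
  (51/4, 0) → f = -51/2

The maximum is at (51/4, 0). Substituting into each constraint, equality holds for (4) and (6); the remaining constraints have slack.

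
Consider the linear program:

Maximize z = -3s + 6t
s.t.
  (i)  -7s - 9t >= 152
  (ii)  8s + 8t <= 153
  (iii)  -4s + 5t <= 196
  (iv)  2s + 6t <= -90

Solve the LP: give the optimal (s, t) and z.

s = -813/17, t = 16/17, maximum z = 2535/17

The feasible region is unbounded (it extends along (-5, -4), (1, -1)), but z strictly decreases along every unbounded feasible direction, so there is no improving ray and the maximum is attained at a vertex.

At the optimal vertex, -4s + 5t = 196 and 2s + 6t = -90.
Solving simultaneously gives s = -813/17, t = 16/17.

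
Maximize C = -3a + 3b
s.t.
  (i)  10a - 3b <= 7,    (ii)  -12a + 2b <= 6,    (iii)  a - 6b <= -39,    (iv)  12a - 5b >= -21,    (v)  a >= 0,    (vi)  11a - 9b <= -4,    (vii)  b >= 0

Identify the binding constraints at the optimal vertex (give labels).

Extreme points and C = -3a + 3b:
  (53/19, 397/57) → C = 238/19
  (7, 21) → C = 42
  (69/67, 447/67) → C = 1134/67

The maximum is at (7, 21). Substituting into each constraint, equality holds for (i) and (iv); the remaining constraints have slack.

(i) and (iv)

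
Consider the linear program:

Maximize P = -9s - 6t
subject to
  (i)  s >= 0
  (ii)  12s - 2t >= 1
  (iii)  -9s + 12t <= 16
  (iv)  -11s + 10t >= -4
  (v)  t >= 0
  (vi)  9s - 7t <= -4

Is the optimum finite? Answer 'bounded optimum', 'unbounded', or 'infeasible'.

Corner points and P = -9s - 6t:
  (22/63, 67/42) → P = -89/7
  (5/22, 19/22) → P = -159/22
  (64/45, 12/5) → P = -136/5
The feasible region has finitely many vertices and no improving ray; the maximum is -159/22 at (5/22, 19/22).

bounded optimum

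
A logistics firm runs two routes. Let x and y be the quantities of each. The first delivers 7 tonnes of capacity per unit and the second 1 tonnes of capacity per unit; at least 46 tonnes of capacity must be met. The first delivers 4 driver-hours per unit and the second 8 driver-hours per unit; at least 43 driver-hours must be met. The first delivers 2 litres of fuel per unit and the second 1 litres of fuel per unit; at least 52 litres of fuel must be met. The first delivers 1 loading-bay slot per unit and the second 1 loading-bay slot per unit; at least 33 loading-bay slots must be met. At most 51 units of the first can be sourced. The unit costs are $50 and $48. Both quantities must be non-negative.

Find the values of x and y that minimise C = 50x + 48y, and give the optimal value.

x = 19, y = 14, minimum C = 1622

Extreme points and C = 50x + 48y:
  (0, 52) → C = 2496
  (33, 0) → C = 1650
  (51, 0) → C = 2550
  (19, 14) → C = 1622
The feasible region is unbounded (it extends along (0, 1)), but C strictly increases along every unbounded feasible direction, so there is no improving ray and the minimum is attained at a vertex.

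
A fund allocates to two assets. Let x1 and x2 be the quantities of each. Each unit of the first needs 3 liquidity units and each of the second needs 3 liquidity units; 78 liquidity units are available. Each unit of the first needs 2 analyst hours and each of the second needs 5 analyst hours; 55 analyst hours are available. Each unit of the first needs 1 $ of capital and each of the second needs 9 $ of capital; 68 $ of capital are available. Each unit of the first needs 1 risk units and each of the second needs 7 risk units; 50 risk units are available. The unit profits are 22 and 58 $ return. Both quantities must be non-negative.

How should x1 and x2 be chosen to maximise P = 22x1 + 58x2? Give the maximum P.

x1 = 15, x2 = 5, maximum P = 620

Vertices and P = 22x1 + 58x2:
  (0, 0) → P = 0
  (0, 50/7) → P = 2900/7
  (26, 0) → P = 572
  (25, 1) → P = 608
  (15, 5) → P = 620

The binding constraints are 2x1 + 5x2 = 55 and x1 + 7x2 = 50.
Solving simultaneously gives x1 = 15, x2 = 5.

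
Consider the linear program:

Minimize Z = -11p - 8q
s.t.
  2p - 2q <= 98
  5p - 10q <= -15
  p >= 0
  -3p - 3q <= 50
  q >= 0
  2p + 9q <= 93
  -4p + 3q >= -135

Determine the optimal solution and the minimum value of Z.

p = 159/13, q = 99/13, minimum Z = -2541/13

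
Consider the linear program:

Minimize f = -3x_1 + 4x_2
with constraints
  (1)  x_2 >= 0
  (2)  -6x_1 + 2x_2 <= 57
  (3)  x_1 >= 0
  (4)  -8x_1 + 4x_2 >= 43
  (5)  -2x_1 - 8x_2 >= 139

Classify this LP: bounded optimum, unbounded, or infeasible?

infeasible

The boundaries -6x_1 + 2x_2 = 57 and x_1 = 0 meet at (0, 57/2), but that point violates -2x_1 - 8x_2 ≥ 139. Every candidate vertex is excluded by some other constraint, so the feasible region is empty.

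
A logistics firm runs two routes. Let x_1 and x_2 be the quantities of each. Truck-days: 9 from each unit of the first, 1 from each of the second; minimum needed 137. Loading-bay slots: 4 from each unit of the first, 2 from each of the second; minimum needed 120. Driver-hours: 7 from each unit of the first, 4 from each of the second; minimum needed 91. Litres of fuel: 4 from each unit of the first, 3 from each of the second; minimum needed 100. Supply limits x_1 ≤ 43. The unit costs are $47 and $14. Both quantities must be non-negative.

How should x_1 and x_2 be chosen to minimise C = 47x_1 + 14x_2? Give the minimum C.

Vertices and C = 47x_1 + 14x_2:
  (0, 137) → C = 1918
  (30, 0) → C = 1410
  (43, 0) → C = 2021
  (11, 38) → C = 1049
The feasible region is unbounded (it extends along (0, 1)), but C strictly increases along every unbounded feasible direction, so there is no improving ray and the minimum is attained at a vertex.

The binding constraints are 9x_1 + x_2 = 137 and 4x_1 + 2x_2 = 120.
Solving simultaneously gives x_1 = 11, x_2 = 38.

x_1 = 11, x_2 = 38, minimum C = 1049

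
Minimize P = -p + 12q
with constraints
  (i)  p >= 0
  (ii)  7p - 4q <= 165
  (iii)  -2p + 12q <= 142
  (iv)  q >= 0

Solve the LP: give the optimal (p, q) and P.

p = 165/7, q = 0, minimum P = -165/7

Vertices and P = -p + 12q:
  (0, 71/6) → P = 142
  (0, 0) → P = 0
  (637/19, 331/19) → P = 3335/19
  (165/7, 0) → P = -165/7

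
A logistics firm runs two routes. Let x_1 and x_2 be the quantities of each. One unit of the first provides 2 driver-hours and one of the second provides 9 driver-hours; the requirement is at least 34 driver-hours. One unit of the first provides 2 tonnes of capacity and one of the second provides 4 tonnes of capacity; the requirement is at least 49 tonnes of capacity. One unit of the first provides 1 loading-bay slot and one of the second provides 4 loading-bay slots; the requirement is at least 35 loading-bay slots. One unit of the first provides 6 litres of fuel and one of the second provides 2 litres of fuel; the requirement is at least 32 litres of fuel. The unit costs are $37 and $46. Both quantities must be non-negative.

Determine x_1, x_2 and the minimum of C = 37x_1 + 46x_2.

Vertices and C = 37x_1 + 46x_2:
  (0, 16) → C = 736
  (35, 0) → C = 1295
  (14, 21/4) → C = 1519/2
  (3/2, 23/2) → C = 1169/2
The feasible region is unbounded (it extends along (0, 1), (1, 0)), but C strictly increases along every unbounded feasible direction, so there is no improving ray and the minimum is attained at a vertex.

x_1 = 3/2, x_2 = 23/2, minimum C = 1169/2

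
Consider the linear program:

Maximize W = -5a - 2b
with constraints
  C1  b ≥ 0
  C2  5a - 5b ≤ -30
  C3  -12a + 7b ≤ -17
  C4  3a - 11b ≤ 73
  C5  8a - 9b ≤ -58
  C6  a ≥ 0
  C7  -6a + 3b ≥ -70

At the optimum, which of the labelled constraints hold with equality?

Corner points and W = -5a - 2b:
  (59/5, 89/5) → W = -473/5
  (88/3, 106/3) → W = -652/3
  (439/6, 123) → W = -3671/6

The maximum is at (59/5, 89/5). Substituting into each constraint, equality holds for C2 and C3; the remaining constraints have slack.

C2 and C3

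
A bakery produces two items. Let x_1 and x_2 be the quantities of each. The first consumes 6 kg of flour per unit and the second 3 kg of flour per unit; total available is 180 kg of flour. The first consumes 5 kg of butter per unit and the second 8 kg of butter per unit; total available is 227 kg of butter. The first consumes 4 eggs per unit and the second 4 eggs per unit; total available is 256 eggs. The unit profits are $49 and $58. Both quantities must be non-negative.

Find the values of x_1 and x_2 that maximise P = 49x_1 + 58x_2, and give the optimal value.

Extreme points and P = 49x_1 + 58x_2:
  (0, 0) → P = 0
  (0, 227/8) → P = 6583/4
  (30, 0) → P = 1470
  (23, 14) → P = 1939

At the optimal vertex, 6x_1 + 3x_2 = 180 and 5x_1 + 8x_2 = 227.
Solving simultaneously gives x_1 = 23, x_2 = 14.

x_1 = 23, x_2 = 14, maximum P = 1939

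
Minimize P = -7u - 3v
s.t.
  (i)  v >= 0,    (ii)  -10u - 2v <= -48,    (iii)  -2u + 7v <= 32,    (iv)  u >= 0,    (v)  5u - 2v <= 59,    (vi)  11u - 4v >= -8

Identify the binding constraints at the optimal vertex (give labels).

(iii) and (v)

Corner points and P = -7u - 3v:
  (24/5, 0) → P = -168/5
  (59/5, 0) → P = -413/5
  (136/37, 208/37) → P = -1576/37
  (477/31, 278/31) → P = -4173/31

The minimum is at (477/31, 278/31). Substituting into each constraint, equality holds for (iii) and (v); the remaining constraints have slack.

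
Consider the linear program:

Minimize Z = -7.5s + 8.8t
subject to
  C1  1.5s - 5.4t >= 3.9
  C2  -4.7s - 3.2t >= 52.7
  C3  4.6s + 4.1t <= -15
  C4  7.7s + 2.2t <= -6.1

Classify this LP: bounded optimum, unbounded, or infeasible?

unbounded

From the feasible point (-4535/503, -1623/503), moving in the direction (2.2, -7.7) keeps every constraint satisfied while Z decreases without bound.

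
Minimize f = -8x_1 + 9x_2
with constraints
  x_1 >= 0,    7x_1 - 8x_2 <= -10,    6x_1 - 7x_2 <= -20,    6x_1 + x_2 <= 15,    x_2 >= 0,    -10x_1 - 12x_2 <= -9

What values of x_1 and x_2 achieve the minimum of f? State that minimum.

Corner points and f = -8x_1 + 9x_2:
  (0, 20/7) → f = 180/7
  (0, 15) → f = 135
  (85/48, 35/8) → f = 605/24

x_1 = 85/48, x_2 = 35/8, minimum f = 605/24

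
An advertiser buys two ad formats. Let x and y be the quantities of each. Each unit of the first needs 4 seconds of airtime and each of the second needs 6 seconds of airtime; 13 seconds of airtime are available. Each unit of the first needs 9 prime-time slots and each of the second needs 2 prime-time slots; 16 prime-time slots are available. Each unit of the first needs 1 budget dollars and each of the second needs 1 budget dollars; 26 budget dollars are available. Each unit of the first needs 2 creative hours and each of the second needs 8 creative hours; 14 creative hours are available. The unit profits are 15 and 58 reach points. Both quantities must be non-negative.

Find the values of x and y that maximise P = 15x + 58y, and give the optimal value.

x = 1, y = 3/2, maximum P = 102

Corner points and P = 15x + 58y:
  (0, 0) → P = 0
  (0, 7/4) → P = 203/2
  (16/9, 0) → P = 80/3
  (35/23, 53/46) → P = 2062/23
  (1, 3/2) → P = 102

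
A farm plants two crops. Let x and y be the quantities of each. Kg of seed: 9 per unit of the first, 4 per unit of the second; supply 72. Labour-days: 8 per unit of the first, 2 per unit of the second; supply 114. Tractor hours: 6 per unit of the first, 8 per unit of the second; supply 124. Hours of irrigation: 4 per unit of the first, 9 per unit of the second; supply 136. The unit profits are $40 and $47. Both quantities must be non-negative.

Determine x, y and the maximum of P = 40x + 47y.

x = 5/3, y = 57/4, maximum P = 8837/12

Extreme points and P = 40x + 47y:
  (0, 0) → P = 0
  (0, 136/9) → P = 6392/9
  (8, 0) → P = 320
  (5/3, 57/4) → P = 8837/12
  (14/11, 160/11) → P = 8080/11

The binding constraints are 9x + 4y = 72 and 6x + 8y = 124.
Solving simultaneously gives x = 5/3, y = 57/4.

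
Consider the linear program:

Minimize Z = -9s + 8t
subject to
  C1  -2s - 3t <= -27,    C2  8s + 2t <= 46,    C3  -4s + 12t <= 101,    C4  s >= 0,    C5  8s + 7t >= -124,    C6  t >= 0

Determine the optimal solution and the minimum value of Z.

s = 21/5, t = 31/5, minimum Z = 59/5

Corner points and Z = -9s + 8t:
  (21/5, 31/5) → Z = 59/5
  (7/12, 155/18) → Z = 2291/36
  (175/52, 124/13) → Z = 2393/52

At the optimal vertex, -2s - 3t = -27 and 8s + 2t = 46.
Solving simultaneously gives s = 21/5, t = 31/5.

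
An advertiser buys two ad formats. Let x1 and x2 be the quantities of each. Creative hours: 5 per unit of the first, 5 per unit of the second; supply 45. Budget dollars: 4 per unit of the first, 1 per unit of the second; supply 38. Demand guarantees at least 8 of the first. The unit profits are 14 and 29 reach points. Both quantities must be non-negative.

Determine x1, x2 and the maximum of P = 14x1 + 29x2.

Feasible corners and P = 14x1 + 29x2:
  (9, 0) → P = 126
  (8, 0) → P = 112
  (8, 1) → P = 141

The binding constraints are 5x1 + 5x2 = 45 and x1 = 8.
Solving simultaneously gives x1 = 8, x2 = 1.

x1 = 8, x2 = 1, maximum P = 141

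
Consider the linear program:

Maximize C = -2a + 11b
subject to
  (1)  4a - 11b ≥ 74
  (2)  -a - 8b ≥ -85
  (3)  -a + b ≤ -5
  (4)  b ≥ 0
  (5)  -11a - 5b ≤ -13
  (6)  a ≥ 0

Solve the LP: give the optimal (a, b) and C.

a = 1527/43, b = 266/43, maximum C = -128/43

Corner points and C = -2a + 11b:
  (1527/43, 266/43) → C = -128/43
  (37/2, 0) → C = -37
  (85, 0) → C = -170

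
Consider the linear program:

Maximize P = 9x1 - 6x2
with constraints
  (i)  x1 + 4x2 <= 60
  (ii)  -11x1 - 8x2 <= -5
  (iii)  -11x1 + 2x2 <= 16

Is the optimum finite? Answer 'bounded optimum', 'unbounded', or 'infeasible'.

From the feasible point (28/23, 338/23), moving in the direction (4, -1) keeps every constraint satisfied while P increases without bound.

unbounded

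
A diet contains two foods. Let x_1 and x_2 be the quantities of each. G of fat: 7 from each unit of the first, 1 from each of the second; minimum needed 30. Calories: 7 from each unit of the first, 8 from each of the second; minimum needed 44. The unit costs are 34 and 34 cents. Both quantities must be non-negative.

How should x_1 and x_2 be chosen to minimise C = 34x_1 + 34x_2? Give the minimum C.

Corner points and C = 34x_1 + 34x_2:
  (0, 30) → C = 1020
  (44/7, 0) → C = 1496/7
  (4, 2) → C = 204
The feasible region is unbounded (it extends along (0, 1), (1, 0)), but C strictly increases along every unbounded feasible direction, so there is no improving ray and the minimum is attained at a vertex.

x_1 = 4, x_2 = 2, minimum C = 204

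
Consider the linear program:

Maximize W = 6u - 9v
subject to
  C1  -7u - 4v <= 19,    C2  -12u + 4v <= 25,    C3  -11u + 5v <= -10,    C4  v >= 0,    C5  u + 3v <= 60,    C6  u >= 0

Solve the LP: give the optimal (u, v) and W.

Feasible corners and W = 6u - 9v:
  (10/11, 0) → W = 60/11
  (165/19, 325/19) → W = -1935/19
  (60, 0) → W = 360

u = 60, v = 0, maximum W = 360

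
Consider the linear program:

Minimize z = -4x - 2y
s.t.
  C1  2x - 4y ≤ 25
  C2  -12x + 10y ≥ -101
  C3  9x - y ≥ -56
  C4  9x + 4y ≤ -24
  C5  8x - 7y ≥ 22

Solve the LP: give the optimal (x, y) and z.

x = -16/19, y = -78/19, minimum z = 220/19

Corner points and z = -4x - 2y:
  (1/11, -273/44) → z = 265/22
  (-29/6, -26/3) → z = 110/3
  (-16/19, -78/19) → z = 220/19

At the optimal vertex, 9x + 4y = -24 and 8x - 7y = 22.
Solving simultaneously gives x = -16/19, y = -78/19.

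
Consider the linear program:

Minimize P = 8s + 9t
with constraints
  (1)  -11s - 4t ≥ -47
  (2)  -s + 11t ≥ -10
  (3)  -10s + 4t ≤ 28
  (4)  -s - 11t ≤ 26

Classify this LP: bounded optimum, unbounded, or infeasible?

bounded optimum

Corner points and P = 8s + 9t:
  (557/125, -63/125) → P = 3889/125
  (19/21, 389/42) → P = 3805/42
  (-174/53, -64/53) → P = -1968/53
The feasible region has finitely many vertices and no improving ray; the minimum is -1968/53 at (-174/53, -64/53).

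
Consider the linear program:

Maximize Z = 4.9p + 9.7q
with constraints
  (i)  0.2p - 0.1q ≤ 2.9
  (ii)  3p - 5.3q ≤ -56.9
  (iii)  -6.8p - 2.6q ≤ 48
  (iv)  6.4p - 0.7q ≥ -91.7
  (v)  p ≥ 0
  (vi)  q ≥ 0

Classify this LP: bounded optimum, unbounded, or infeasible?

From the feasible point (1053/38, 502/19), moving in the direction (0.1, 0.2) keeps every constraint satisfied while Z increases without bound.

unbounded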